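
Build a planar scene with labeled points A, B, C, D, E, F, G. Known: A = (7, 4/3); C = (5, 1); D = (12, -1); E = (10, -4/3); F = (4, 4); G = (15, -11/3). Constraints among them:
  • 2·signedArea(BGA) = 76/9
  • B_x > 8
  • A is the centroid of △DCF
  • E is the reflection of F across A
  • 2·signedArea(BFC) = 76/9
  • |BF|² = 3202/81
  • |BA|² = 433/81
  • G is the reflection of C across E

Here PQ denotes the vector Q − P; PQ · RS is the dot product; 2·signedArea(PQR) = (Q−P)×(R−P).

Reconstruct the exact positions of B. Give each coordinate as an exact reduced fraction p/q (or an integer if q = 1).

1. B_x = 25/3  [2·signedArea(BGA) = 76/9 ∩ 2·signedArea(BFC) = 76/9]
2. B_y = -5/9  [2·signedArea(BGA) = 76/9 ∩ 2·signedArea(BFC) = 76/9]
   → B = (25/3, -5/9)

B = (25/3, -5/9)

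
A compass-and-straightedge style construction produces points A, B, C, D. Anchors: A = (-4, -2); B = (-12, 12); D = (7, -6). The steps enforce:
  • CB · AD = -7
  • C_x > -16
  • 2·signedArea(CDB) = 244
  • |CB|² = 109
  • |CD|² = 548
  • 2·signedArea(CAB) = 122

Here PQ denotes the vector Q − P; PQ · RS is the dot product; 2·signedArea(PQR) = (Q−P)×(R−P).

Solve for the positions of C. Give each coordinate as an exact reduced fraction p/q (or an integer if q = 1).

1. C_x = -15  [2·signedArea(CDB) = 244 ∩ CB · AD = -7]
2. C_y = 2  [2·signedArea(CDB) = 244 ∩ CB · AD = -7]
   → C = (-15, 2)

C = (-15, 2)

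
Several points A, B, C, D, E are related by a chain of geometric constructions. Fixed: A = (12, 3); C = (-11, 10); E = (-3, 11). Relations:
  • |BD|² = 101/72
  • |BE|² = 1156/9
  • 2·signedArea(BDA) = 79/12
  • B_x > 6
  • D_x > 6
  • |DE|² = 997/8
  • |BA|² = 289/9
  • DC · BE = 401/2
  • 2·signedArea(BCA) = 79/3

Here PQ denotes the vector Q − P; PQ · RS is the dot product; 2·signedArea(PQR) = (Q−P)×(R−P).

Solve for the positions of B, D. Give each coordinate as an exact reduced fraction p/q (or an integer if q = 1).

1. B_x = 7  [line 7·x + 23·y + -538/3 = 0 ∩ |BE|² = 1156/9]
2. B_y = 17/3  [line 7·x + 23·y + -538/3 = 0 ∩ |BE|² = 1156/9]
   → B = (7, 17/3)
3. D_x = 25/4  [DC · BE = 401/2 ∩ 2·signedArea(BDA) = 79/12]
4. D_y = 19/4  [DC · BE = 401/2 ∩ 2·signedArea(BDA) = 79/12]
   → D = (25/4, 19/4)

B = (7, 17/3)
D = (25/4, 19/4)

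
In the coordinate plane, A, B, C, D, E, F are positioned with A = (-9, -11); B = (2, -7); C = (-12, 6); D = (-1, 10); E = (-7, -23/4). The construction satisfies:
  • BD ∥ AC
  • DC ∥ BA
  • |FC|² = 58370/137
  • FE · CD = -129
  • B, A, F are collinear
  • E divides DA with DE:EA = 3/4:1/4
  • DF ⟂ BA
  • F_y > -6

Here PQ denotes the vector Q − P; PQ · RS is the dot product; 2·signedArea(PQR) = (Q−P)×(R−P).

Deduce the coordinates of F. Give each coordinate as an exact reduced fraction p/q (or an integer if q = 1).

1. F_x = 659/137  [B, A, F are collinear ∩ DF ⟂ BA]
2. F_y = -819/137  [B, A, F are collinear ∩ DF ⟂ BA]
   → F = (659/137, -819/137)

F = (659/137, -819/137)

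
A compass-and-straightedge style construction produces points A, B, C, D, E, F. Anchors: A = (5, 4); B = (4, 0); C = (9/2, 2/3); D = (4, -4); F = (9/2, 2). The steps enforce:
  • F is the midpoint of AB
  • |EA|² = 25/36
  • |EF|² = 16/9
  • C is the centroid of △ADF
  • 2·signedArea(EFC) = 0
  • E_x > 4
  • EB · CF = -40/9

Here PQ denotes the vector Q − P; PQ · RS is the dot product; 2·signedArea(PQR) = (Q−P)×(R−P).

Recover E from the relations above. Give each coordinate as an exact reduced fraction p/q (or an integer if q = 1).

E = (9/2, 10/3)

1. E_x = 9/2  [2·signedArea(EFC) = 0 ∩ EB · CF = -40/9]
2. E_y = 10/3  [2·signedArea(EFC) = 0 ∩ EB · CF = -40/9]
   → E = (9/2, 10/3)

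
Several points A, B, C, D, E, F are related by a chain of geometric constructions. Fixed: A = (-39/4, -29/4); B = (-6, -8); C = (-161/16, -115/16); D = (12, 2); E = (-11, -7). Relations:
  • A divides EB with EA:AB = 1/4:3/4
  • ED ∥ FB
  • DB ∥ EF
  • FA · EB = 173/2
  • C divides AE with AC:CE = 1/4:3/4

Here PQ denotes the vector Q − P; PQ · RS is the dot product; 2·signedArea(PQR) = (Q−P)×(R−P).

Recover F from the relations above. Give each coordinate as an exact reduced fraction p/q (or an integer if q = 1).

F = (-29, -17)

1. F_x = -29  [ED ∥ FB ∩ DB ∥ EF]
2. F_y = -17  [ED ∥ FB ∩ DB ∥ EF]
   → F = (-29, -17)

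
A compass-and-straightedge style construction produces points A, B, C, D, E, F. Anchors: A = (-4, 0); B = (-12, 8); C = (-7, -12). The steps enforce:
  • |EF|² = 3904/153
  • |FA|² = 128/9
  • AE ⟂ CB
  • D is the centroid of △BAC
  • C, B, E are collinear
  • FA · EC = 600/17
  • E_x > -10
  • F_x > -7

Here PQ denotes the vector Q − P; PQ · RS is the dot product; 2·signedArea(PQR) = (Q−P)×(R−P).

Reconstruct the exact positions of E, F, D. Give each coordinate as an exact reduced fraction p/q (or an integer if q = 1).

1. E_x = -164/17  [C, B, E are collinear ∩ AE ⟂ CB]
2. E_y = -24/17  [C, B, E are collinear ∩ AE ⟂ CB]
   → E = (-164/17, -24/17)
3. F_x = -20/3  [line -45/17·x + 180/17·y + -780/17 = 0 ∩ |EF|² = 3904/153]
4. F_y = 8/3  [line -45/17·x + 180/17·y + -780/17 = 0 ∩ |EF|² = 3904/153]
   → F = (-20/3, 8/3)
5. D_x = -23/3  [D is the centroid of △BAC]
6. D_y = -4/3  [D is the centroid of △BAC]
   → D = (-23/3, -4/3)

D = (-23/3, -4/3)
E = (-164/17, -24/17)
F = (-20/3, 8/3)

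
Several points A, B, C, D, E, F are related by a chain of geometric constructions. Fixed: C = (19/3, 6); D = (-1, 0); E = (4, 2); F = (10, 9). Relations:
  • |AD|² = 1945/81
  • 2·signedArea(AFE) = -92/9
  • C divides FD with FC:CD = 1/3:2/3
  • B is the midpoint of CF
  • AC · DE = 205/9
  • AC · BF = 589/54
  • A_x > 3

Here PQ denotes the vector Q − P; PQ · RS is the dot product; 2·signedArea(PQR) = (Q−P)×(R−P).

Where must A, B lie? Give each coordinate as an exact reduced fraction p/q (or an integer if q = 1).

1. A_x = 28/9  [AC · DE = 205/9 ∩ 2·signedArea(AFE) = -92/9]
2. A_y = 8/3  [AC · DE = 205/9 ∩ 2·signedArea(AFE) = -92/9]
   → A = (28/9, 8/3)
3. B_x = 49/6  [AC · BF = 589/54 ∩ B is the midpoint of CF]
4. B_y = 15/2  [AC · BF = 589/54 ∩ B is the midpoint of CF]
   → B = (49/6, 15/2)

A = (28/9, 8/3)
B = (49/6, 15/2)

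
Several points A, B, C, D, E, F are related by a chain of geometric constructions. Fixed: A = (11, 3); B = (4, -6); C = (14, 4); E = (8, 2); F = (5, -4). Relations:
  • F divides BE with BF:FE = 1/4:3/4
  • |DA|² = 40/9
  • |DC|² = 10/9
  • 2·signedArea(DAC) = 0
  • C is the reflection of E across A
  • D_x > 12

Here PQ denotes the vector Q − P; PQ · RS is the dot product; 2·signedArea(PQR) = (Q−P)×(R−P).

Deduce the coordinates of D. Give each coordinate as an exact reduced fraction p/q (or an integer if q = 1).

1. D_x = 13  [line -1·x + 3·y + 2 = 0 ∩ |DA|² = 40/9]
2. D_y = 11/3  [line -1·x + 3·y + 2 = 0 ∩ |DA|² = 40/9]
   → D = (13, 11/3)

D = (13, 11/3)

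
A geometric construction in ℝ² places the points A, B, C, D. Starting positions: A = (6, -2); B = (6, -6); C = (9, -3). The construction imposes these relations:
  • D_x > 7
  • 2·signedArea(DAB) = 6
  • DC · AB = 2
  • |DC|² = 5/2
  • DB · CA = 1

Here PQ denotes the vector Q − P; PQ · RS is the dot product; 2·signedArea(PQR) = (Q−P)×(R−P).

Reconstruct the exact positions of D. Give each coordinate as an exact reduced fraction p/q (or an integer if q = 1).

D = (15/2, -5/2)

1. D_x = 15/2  [DC · AB = 2 ∩ 2·signedArea(DAB) = 6]
2. D_y = -5/2  [DC · AB = 2 ∩ 2·signedArea(DAB) = 6]
   → D = (15/2, -5/2)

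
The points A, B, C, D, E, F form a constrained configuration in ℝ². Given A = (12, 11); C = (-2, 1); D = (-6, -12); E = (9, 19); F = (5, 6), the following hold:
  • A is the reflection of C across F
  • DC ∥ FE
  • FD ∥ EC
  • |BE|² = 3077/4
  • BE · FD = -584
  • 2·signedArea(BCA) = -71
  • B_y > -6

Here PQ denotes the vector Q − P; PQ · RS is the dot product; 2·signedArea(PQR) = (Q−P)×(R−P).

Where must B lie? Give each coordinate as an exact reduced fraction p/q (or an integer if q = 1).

B = (-4, -11/2)

1. B_x = -4  [2·signedArea(BCA) = -71 ∩ BE · FD = -584]
2. B_y = -11/2  [2·signedArea(BCA) = -71 ∩ BE · FD = -584]
   → B = (-4, -11/2)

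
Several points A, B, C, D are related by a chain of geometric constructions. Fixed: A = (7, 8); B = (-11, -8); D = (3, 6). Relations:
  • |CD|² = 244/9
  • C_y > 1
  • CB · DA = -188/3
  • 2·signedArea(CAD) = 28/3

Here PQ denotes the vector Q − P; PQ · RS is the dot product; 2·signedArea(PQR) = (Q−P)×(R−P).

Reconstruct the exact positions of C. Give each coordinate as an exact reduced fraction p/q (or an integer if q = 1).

C = (-1/3, 2)

1. C_x = -1/3  [2·signedArea(CAD) = 28/3 ∩ CB · DA = -188/3]
2. C_y = 2  [2·signedArea(CAD) = 28/3 ∩ CB · DA = -188/3]
   → C = (-1/3, 2)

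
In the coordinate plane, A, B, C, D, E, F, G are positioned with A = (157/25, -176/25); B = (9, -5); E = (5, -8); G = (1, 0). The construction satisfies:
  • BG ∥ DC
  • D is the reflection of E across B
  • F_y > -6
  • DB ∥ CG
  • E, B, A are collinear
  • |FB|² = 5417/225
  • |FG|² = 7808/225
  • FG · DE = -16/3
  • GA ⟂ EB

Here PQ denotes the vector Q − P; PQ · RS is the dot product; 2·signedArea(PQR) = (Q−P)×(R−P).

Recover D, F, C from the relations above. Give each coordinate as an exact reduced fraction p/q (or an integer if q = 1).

1. D_x = 13  [D is the reflection of E across B]
2. D_y = -2  [D is the reflection of E across B]
   → D = (13, -2)
3. F_x = 307/75  [line 8·x + 6·y + -8/3 = 0 ∩ |FB|² = 5417/225]
4. F_y = -376/75  [line 8·x + 6·y + -8/3 = 0 ∩ |FB|² = 5417/225]
   → F = (307/75, -376/75)
5. C_x = 5  [DB ∥ CG ∩ BG ∥ DC]
6. C_y = 3  [DB ∥ CG ∩ BG ∥ DC]
   → C = (5, 3)

C = (5, 3)
D = (13, -2)
F = (307/75, -376/75)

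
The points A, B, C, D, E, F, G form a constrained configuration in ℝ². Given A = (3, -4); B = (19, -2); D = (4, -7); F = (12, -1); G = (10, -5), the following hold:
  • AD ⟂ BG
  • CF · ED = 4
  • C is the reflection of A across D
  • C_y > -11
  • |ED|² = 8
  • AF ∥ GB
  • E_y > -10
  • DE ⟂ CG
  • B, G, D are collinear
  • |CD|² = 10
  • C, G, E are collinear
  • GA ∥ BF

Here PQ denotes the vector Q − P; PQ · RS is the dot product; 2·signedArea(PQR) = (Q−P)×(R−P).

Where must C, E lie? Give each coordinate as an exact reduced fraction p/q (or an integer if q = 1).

C = (5, -10)
E = (6, -9)

1. C_x = 5  [C is the reflection of A across D]
2. C_y = -10  [C is the reflection of A across D]
   → C = (5, -10)
3. E_x = 6  [C, G, E are collinear ∩ DE ⟂ CG]
4. E_y = -9  [C, G, E are collinear ∩ DE ⟂ CG]
   → E = (6, -9)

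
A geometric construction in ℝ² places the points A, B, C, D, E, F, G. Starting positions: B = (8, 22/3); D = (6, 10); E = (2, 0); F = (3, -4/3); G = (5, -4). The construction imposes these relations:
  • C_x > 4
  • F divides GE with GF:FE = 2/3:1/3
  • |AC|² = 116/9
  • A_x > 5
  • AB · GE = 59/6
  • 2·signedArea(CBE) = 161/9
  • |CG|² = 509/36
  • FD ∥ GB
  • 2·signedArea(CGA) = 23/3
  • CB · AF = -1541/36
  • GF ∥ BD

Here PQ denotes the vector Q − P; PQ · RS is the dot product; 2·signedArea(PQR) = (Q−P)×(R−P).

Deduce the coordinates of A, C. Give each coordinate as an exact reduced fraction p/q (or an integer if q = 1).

A = (11/2, 3)
C = (25/6, -1/3)

1. C_x = 25/6  [line 22/3·x + -6·y + -293/9 = 0 ∩ |CG|² = 509/36]
2. C_y = -1/3  [line 22/3·x + -6·y + -293/9 = 0 ∩ |CG|² = 509/36]
   → C = (25/6, -1/3)
3. A_x = 11/2  [AB · GE = 59/6 ∩ CB · AF = -1541/36]
4. A_y = 3  [AB · GE = 59/6 ∩ CB · AF = -1541/36]
   → A = (11/2, 3)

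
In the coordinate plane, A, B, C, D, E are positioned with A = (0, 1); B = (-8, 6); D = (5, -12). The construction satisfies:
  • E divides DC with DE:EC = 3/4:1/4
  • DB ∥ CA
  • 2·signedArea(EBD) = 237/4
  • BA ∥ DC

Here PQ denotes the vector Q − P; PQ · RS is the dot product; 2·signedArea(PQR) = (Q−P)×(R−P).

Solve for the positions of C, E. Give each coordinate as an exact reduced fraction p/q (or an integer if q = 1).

1. C_x = 13  [DB ∥ CA ∩ BA ∥ DC]
2. C_y = -17  [DB ∥ CA ∩ BA ∥ DC]
   → C = (13, -17)
3. E_x = 11  [E divides DC with DE:EC = 3/4:1/4]
4. E_y = -63/4  [E divides DC with DE:EC = 3/4:1/4]
   → E = (11, -63/4)

C = (13, -17)
E = (11, -63/4)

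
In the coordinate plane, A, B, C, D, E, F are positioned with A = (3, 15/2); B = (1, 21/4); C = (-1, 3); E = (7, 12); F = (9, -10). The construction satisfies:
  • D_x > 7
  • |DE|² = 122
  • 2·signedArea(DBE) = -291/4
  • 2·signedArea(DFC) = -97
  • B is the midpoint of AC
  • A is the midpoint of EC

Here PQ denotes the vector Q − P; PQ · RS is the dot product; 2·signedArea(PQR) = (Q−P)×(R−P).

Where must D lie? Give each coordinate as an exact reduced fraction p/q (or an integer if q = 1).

1. D_x = 8  [2·signedArea(DFC) = -97 ∩ 2·signedArea(DBE) = -291/4]
2. D_y = 1  [2·signedArea(DFC) = -97 ∩ 2·signedArea(DBE) = -291/4]
   → D = (8, 1)

D = (8, 1)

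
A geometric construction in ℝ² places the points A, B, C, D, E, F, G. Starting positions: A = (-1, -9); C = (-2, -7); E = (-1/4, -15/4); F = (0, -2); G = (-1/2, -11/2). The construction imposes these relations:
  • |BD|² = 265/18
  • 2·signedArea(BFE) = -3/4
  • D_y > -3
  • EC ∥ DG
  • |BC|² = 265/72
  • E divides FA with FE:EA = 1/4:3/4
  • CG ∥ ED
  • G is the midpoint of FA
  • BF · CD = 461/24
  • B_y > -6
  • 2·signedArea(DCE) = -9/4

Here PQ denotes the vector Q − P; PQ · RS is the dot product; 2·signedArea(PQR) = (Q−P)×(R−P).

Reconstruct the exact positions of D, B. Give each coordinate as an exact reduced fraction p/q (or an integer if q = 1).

B = (-11/12, -65/12)
D = (5/4, -9/4)

1. D_x = 5/4  [EC ∥ DG ∩ CG ∥ ED]
2. D_y = -9/4  [EC ∥ DG ∩ CG ∥ ED]
   → D = (5/4, -9/4)
3. B_x = -11/12  [2·signedArea(BFE) = -3/4 ∩ BF · CD = 461/24]
4. B_y = -65/12  [2·signedArea(BFE) = -3/4 ∩ BF · CD = 461/24]
   → B = (-11/12, -65/12)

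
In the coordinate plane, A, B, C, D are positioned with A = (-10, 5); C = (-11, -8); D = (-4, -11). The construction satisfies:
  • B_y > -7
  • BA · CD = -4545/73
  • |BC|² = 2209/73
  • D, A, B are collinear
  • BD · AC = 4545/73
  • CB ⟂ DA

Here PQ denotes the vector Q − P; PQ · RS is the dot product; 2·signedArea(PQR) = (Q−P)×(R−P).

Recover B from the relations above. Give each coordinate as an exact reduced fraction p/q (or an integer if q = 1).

1. B_x = -427/73  [D, A, B are collinear ∩ CB ⟂ DA]
2. B_y = -443/73  [D, A, B are collinear ∩ CB ⟂ DA]
   → B = (-427/73, -443/73)

B = (-427/73, -443/73)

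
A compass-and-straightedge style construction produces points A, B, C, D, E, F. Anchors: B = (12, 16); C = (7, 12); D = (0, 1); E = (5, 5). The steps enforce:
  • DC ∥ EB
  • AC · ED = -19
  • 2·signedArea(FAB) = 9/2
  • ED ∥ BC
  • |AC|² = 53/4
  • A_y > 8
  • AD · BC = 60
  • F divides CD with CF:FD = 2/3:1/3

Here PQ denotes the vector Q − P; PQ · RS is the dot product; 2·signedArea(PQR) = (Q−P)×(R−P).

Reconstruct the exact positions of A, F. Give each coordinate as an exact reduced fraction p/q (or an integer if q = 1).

A = (6, 17/2)
F = (7/3, 14/3)

1. F_x = 7/3  [F divides CD with CF:FD = 2/3:1/3]
2. F_y = 14/3  [F divides CD with CF:FD = 2/3:1/3]
   → F = (7/3, 14/3)
3. A_x = 6  [AD · BC = 60 ∩ 2·signedArea(FAB) = 9/2]
4. A_y = 17/2  [AD · BC = 60 ∩ 2·signedArea(FAB) = 9/2]
   → A = (6, 17/2)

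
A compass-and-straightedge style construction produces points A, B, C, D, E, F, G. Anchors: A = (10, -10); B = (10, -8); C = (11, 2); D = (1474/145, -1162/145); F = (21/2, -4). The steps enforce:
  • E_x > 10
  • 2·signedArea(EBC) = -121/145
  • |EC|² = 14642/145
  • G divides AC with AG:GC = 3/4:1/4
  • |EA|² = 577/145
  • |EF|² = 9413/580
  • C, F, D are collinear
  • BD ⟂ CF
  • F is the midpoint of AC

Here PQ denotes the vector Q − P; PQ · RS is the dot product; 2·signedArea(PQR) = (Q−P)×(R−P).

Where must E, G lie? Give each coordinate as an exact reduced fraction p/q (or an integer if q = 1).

E = (1462/145, -1161/145)
G = (43/4, -1)

1. E_x = 1462/145  [line -10·x + 1·y + 15781/145 = 0 ∩ |EA|² = 577/145]
2. E_y = -1161/145  [line -10·x + 1·y + 15781/145 = 0 ∩ |EA|² = 577/145]
   → E = (1462/145, -1161/145)
3. G_x = 43/4  [G divides AC with AG:GC = 3/4:1/4]
4. G_y = -1  [G divides AC with AG:GC = 3/4:1/4]
   → G = (43/4, -1)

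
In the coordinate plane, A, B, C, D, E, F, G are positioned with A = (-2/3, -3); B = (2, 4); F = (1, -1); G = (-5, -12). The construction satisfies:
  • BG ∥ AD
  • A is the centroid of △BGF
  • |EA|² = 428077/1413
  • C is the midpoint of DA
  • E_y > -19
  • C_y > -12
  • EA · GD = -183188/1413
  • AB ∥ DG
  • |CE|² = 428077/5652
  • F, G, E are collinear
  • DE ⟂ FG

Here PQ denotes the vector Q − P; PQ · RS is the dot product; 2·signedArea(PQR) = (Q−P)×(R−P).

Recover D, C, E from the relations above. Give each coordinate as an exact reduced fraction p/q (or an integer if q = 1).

C = (-25/6, -11)
D = (-23/3, -19)
E = (-1343/157, -2907/157)

1. D_x = -23/3  [AB ∥ DG ∩ BG ∥ AD]
2. D_y = -19  [AB ∥ DG ∩ BG ∥ AD]
   → D = (-23/3, -19)
3. C_x = -25/6  [C is the midpoint of DA]
4. C_y = -11  [C is the midpoint of DA]
   → C = (-25/6, -11)
5. E_x = -1343/157  [F, G, E are collinear ∩ DE ⟂ FG]
6. E_y = -2907/157  [F, G, E are collinear ∩ DE ⟂ FG]
   → E = (-1343/157, -2907/157)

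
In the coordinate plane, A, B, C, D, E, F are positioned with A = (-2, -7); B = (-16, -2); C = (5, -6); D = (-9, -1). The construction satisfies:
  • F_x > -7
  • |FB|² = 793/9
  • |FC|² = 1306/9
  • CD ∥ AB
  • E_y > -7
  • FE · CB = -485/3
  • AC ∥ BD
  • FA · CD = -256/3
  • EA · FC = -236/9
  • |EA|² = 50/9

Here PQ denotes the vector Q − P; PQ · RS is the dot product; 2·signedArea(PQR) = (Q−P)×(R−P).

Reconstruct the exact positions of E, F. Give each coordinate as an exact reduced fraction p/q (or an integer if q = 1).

E = (1/3, -20/3)
F = (-20/3, -3)

1. F_x = -20/3  [line 14·x + -5·y + 235/3 = 0 ∩ |FB|² = 793/9]
2. F_y = -3  [line 14·x + -5·y + 235/3 = 0 ∩ |FB|² = 793/9]
   → F = (-20/3, -3)
3. E_x = 1/3  [EA · FC = -236/9 ∩ FE · CB = -485/3]
4. E_y = -20/3  [EA · FC = -236/9 ∩ FE · CB = -485/3]
   → E = (1/3, -20/3)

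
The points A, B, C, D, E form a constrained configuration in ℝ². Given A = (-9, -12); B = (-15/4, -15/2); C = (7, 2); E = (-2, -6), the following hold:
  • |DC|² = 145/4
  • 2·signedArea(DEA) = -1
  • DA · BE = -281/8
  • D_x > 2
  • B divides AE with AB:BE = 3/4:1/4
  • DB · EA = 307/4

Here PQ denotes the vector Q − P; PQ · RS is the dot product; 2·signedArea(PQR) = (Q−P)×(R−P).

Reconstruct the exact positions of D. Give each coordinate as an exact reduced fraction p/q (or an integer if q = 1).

D = (5/2, -2)

1. D_x = 5/2  [DB · EA = 307/4 ∩ 2·signedArea(DEA) = -1]
2. D_y = -2  [DB · EA = 307/4 ∩ 2·signedArea(DEA) = -1]
   → D = (5/2, -2)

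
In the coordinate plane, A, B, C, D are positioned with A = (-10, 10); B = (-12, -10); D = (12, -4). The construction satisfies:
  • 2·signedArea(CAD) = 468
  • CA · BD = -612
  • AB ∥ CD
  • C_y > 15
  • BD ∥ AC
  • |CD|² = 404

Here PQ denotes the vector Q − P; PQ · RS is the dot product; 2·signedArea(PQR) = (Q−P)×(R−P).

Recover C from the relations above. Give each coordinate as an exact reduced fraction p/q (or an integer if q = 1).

1. C_x = 14  [AB ∥ CD ∩ BD ∥ AC]
2. C_y = 16  [AB ∥ CD ∩ BD ∥ AC]
   → C = (14, 16)

C = (14, 16)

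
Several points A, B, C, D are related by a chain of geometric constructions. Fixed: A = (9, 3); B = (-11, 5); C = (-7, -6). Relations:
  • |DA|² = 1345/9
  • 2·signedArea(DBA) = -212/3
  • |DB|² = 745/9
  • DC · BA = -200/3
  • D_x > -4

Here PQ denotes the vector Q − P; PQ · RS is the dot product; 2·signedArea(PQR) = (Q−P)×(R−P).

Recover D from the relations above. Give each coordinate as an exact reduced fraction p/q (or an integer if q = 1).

1. D_x = -3  [DC · BA = -200/3 ∩ 2·signedArea(DBA) = -212/3]
2. D_y = 2/3  [DC · BA = -200/3 ∩ 2·signedArea(DBA) = -212/3]
   → D = (-3, 2/3)

D = (-3, 2/3)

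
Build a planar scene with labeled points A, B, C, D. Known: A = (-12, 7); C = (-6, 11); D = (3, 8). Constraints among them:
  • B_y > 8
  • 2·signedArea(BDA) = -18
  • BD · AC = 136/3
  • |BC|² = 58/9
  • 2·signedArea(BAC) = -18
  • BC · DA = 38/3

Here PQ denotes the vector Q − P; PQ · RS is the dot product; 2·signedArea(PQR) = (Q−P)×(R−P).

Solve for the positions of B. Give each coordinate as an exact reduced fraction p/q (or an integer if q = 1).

B = (-5, 26/3)

1. B_x = -5  [BC · DA = 38/3 ∩ 2·signedArea(BAC) = -18]
2. B_y = 26/3  [BC · DA = 38/3 ∩ 2·signedArea(BAC) = -18]
   → B = (-5, 26/3)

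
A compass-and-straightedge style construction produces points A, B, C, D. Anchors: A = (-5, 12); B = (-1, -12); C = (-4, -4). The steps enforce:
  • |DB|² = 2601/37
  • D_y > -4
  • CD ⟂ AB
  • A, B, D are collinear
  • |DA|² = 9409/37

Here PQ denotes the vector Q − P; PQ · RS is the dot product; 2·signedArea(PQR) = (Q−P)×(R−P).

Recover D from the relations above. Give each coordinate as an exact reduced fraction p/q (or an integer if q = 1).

D = (-88/37, -138/37)

1. D_x = -88/37  [A, B, D are collinear ∩ CD ⟂ AB]
2. D_y = -138/37  [A, B, D are collinear ∩ CD ⟂ AB]
   → D = (-88/37, -138/37)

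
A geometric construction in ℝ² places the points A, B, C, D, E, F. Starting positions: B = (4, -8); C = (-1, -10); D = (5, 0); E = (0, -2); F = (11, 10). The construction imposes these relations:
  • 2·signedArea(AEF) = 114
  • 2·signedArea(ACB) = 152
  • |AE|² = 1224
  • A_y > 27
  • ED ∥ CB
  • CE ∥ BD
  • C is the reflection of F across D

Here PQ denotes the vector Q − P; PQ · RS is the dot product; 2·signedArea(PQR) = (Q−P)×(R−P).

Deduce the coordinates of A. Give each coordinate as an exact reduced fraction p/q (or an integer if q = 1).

1. A_x = 18  [2·signedArea(ACB) = 152 ∩ 2·signedArea(AEF) = 114]
2. A_y = 28  [2·signedArea(ACB) = 152 ∩ 2·signedArea(AEF) = 114]
   → A = (18, 28)

A = (18, 28)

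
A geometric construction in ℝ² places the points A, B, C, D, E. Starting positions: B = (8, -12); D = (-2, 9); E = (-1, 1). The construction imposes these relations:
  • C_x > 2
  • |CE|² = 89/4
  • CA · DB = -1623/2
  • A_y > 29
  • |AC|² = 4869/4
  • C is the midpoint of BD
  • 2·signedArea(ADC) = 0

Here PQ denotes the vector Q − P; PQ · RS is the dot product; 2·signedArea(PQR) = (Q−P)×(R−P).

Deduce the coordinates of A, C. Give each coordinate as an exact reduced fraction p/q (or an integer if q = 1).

A = (-12, 30)
C = (3, -3/2)

1. C_x = 3  [C is the midpoint of BD]
2. C_y = -3/2  [C is the midpoint of BD]
   → C = (3, -3/2)
3. A_x = -12  [2·signedArea(ADC) = 0 ∩ CA · DB = -1623/2]
4. A_y = 30  [2·signedArea(ADC) = 0 ∩ CA · DB = -1623/2]
   → A = (-12, 30)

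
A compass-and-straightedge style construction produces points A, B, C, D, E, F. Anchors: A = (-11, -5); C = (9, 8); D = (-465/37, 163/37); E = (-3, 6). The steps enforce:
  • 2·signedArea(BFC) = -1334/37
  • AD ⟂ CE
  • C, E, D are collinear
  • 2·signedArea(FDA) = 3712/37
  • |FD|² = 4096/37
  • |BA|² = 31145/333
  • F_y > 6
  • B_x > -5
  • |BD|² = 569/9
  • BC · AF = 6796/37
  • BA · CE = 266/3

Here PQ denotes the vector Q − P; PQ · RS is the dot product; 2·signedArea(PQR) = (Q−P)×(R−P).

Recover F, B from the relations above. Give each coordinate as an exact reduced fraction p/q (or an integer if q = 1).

1. F_x = -81/37  [line 348/37·x + 58/37·y + 406/37 = 0 ∩ |FD|² = 4096/37]
2. F_y = 227/37  [line 348/37·x + 58/37·y + 406/37 = 0 ∩ |FD|² = 4096/37]
   → F = (-81/37, 227/37)
3. B_x = -539/111  [BC · AF = 6796/37 ∩ BA · CE = 266/3]
4. B_y = 274/111  [BC · AF = 6796/37 ∩ BA · CE = 266/3]
   → B = (-539/111, 274/111)

B = (-539/111, 274/111)
F = (-81/37, 227/37)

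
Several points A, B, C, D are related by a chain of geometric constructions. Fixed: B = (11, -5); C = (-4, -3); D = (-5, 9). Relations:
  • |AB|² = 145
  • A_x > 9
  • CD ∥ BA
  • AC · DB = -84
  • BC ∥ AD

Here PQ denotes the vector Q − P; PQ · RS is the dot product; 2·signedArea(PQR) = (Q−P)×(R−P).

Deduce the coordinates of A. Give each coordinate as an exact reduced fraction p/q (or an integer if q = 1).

1. A_x = 10  [BC ∥ AD ∩ CD ∥ BA]
2. A_y = 7  [BC ∥ AD ∩ CD ∥ BA]
   → A = (10, 7)

A = (10, 7)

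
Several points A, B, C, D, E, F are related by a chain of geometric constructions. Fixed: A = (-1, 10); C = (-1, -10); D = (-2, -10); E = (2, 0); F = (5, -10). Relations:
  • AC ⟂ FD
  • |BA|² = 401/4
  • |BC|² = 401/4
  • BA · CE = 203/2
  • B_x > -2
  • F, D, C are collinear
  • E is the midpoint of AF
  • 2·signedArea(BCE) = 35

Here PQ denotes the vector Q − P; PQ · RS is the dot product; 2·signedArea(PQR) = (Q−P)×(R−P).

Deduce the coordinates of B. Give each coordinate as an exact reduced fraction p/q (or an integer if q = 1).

1. B_x = -3/2  [2·signedArea(BCE) = 35 ∩ BA · CE = 203/2]
2. B_y = 0  [2·signedArea(BCE) = 35 ∩ BA · CE = 203/2]
   → B = (-3/2, 0)

B = (-3/2, 0)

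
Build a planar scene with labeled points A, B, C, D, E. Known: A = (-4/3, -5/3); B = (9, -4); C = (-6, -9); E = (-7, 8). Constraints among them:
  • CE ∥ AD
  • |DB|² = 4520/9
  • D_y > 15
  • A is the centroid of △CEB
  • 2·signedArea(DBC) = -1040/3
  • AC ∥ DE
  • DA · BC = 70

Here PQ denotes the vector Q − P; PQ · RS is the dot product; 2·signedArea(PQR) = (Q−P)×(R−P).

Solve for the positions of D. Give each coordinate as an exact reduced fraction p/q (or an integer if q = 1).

D = (-7/3, 46/3)

1. D_x = -7/3  [AC ∥ DE ∩ CE ∥ AD]
2. D_y = 46/3  [AC ∥ DE ∩ CE ∥ AD]
   → D = (-7/3, 46/3)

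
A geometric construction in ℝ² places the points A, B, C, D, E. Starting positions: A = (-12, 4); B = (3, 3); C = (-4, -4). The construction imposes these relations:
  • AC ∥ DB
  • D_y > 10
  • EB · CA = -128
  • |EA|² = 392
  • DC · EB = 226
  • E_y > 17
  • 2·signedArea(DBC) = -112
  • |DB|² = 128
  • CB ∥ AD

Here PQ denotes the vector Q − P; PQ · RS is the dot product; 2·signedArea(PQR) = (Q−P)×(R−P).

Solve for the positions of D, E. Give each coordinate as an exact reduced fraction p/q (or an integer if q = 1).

1. D_x = -5  [AC ∥ DB ∩ CB ∥ AD]
2. D_y = 11  [AC ∥ DB ∩ CB ∥ AD]
   → D = (-5, 11)
3. E_x = 2  [EB · CA = -128 ∩ DC · EB = 226]
4. E_y = 18  [EB · CA = -128 ∩ DC · EB = 226]
   → E = (2, 18)

D = (-5, 11)
E = (2, 18)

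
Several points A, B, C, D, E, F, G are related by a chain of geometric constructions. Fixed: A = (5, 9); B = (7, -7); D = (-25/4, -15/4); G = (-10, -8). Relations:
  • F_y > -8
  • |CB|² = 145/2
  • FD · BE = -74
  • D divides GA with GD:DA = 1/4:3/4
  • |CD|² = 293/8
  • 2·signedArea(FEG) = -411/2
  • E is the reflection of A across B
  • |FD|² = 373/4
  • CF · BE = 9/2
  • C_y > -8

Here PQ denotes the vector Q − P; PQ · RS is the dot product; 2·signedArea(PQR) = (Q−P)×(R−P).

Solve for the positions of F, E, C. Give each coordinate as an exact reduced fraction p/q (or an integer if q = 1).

C = (-3/2, -15/2)
E = (9, -23)
F = (11/4, -29/4)

1. E_x = 9  [E is the reflection of A across B]
2. E_y = -23  [E is the reflection of A across B]
   → E = (9, -23)
3. F_x = 11/4  [FD · BE = -74 ∩ 2·signedArea(FEG) = -411/2]
4. F_y = -29/4  [FD · BE = -74 ∩ 2·signedArea(FEG) = -411/2]
   → F = (11/4, -29/4)
5. C_x = -3/2  [line -2·x + 16·y + 117 = 0 ∩ |CD|² = 293/8]
6. C_y = -15/2  [line -2·x + 16·y + 117 = 0 ∩ |CD|² = 293/8]
   → C = (-3/2, -15/2)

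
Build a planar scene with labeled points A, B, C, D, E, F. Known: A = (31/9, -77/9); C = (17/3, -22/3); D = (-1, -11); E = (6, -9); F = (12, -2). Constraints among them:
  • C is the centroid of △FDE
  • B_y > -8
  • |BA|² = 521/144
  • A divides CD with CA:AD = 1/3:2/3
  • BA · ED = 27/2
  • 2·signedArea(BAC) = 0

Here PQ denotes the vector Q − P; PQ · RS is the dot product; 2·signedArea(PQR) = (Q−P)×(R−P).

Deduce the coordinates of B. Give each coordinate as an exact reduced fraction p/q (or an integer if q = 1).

1. B_x = 46/9  [2·signedArea(BAC) = 0 ∩ BA · ED = 27/2]
2. B_y = -275/36  [2·signedArea(BAC) = 0 ∩ BA · ED = 27/2]
   → B = (46/9, -275/36)

B = (46/9, -275/36)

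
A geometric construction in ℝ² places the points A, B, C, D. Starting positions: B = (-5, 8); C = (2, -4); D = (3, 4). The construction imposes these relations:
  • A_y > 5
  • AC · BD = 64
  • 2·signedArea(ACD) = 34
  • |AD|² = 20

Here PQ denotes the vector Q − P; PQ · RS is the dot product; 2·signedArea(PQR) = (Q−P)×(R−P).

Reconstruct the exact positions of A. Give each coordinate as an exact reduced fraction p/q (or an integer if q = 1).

A = (-1, 6)

1. A_x = -1  [2·signedArea(ACD) = 34 ∩ AC · BD = 64]
2. A_y = 6  [2·signedArea(ACD) = 34 ∩ AC · BD = 64]
   → A = (-1, 6)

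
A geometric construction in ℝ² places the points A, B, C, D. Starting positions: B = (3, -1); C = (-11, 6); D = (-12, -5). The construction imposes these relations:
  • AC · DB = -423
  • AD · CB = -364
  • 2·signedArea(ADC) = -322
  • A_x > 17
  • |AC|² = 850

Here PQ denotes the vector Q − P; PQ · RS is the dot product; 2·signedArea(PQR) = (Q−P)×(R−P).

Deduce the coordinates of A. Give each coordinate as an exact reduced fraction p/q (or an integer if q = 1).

A = (18, 3)

1. A_x = 18  [AC · DB = -423 ∩ 2·signedArea(ADC) = -322]
2. A_y = 3  [AC · DB = -423 ∩ 2·signedArea(ADC) = -322]
   → A = (18, 3)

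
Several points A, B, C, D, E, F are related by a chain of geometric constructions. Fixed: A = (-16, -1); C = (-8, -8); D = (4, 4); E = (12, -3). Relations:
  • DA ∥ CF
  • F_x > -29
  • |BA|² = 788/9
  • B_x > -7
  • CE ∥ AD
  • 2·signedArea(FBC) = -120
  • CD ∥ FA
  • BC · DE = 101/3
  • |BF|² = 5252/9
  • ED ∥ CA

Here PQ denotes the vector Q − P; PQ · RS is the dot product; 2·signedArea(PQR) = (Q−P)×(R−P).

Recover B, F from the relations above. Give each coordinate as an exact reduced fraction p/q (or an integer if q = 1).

B = (-20/3, -5/3)
F = (-28, -13)

1. B_x = -20/3  [line -8·x + 7·y + -125/3 = 0 ∩ |BA|² = 788/9]
2. B_y = -5/3  [line -8·x + 7·y + -125/3 = 0 ∩ |BA|² = 788/9]
   → B = (-20/3, -5/3)
3. F_x = -28  [CD ∥ FA ∩ DA ∥ CF]
4. F_y = -13  [CD ∥ FA ∩ DA ∥ CF]
   → F = (-28, -13)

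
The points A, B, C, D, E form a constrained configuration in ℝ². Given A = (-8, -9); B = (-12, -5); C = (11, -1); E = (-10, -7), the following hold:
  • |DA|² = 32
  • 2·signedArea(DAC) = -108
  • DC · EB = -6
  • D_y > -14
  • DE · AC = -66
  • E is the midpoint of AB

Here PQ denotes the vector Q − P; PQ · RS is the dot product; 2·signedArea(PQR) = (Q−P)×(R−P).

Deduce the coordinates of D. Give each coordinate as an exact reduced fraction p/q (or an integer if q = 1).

1. D_x = -4  [2·signedArea(DAC) = -108 ∩ DC · EB = -6]
2. D_y = -13  [2·signedArea(DAC) = -108 ∩ DC · EB = -6]
   → D = (-4, -13)

D = (-4, -13)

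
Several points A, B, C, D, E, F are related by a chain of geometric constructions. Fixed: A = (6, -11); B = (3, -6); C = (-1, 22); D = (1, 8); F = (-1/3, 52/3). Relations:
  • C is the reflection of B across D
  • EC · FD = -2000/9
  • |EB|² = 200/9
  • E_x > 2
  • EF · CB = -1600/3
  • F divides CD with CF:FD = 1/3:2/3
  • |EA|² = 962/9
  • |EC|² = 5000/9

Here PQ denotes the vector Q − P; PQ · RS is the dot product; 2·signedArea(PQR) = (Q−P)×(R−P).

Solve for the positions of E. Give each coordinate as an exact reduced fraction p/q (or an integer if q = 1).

E = (7/3, -4/3)

1. E_x = 7/3  [line -4/3·x + 28/3·y + 140/9 = 0 ∩ |EB|² = 200/9]
2. E_y = -4/3  [line -4/3·x + 28/3·y + 140/9 = 0 ∩ |EB|² = 200/9]
   → E = (7/3, -4/3)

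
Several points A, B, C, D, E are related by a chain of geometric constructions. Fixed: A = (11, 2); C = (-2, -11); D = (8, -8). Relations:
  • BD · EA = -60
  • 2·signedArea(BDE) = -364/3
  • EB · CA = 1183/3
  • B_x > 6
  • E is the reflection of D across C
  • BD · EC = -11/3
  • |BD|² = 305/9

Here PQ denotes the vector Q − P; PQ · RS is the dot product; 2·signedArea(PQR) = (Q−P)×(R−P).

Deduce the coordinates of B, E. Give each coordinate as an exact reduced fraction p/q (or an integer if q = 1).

1. E_x = -12  [E is the reflection of D across C]
2. E_y = -14  [E is the reflection of D across C]
   → E = (-12, -14)
3. B_x = 20/3  [BD · EC = -11/3 ∩ 2·signedArea(BDE) = -364/3]
4. B_y = -7/3  [BD · EC = -11/3 ∩ 2·signedArea(BDE) = -364/3]
   → B = (20/3, -7/3)

B = (20/3, -7/3)
E = (-12, -14)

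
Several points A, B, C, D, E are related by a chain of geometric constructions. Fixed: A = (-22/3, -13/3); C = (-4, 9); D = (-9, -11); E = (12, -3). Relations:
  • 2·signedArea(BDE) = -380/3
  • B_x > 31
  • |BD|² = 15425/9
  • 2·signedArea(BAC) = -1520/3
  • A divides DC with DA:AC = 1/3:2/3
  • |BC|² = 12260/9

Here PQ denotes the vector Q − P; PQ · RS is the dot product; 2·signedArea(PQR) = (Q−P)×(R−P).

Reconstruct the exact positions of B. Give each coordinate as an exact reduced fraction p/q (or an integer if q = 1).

1. B_x = 94/3  [2·signedArea(BDE) = -380/3 ∩ 2·signedArea(BAC) = -1520/3]
2. B_y = -5/3  [2·signedArea(BDE) = -380/3 ∩ 2·signedArea(BAC) = -1520/3]
   → B = (94/3, -5/3)

B = (94/3, -5/3)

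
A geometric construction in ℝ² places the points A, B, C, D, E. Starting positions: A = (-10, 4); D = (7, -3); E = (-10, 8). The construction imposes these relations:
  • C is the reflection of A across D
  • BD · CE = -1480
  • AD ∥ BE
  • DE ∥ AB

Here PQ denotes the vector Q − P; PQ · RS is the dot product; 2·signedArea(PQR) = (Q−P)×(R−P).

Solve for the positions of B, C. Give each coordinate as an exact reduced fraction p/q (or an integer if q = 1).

1. B_x = -27  [AD ∥ BE ∩ DE ∥ AB]
2. B_y = 15  [AD ∥ BE ∩ DE ∥ AB]
   → B = (-27, 15)
3. C_x = 24  [C is the reflection of A across D]
4. C_y = -10  [C is the reflection of A across D]
   → C = (24, -10)

B = (-27, 15)
C = (24, -10)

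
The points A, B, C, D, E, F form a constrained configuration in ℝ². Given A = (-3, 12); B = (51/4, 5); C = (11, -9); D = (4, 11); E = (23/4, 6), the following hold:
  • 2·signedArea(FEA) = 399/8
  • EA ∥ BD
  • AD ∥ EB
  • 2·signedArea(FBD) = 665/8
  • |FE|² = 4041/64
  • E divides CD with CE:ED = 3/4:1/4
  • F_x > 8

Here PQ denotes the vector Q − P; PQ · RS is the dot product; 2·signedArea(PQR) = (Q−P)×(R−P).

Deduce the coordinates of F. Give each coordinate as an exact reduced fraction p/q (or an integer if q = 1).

F = (67/8, -3/2)

1. F_x = 67/8  [line -6·x + -35/4·y + 297/8 = 0 ∩ |FE|² = 4041/64]
2. F_y = -3/2  [line -6·x + -35/4·y + 297/8 = 0 ∩ |FE|² = 4041/64]
   → F = (67/8, -3/2)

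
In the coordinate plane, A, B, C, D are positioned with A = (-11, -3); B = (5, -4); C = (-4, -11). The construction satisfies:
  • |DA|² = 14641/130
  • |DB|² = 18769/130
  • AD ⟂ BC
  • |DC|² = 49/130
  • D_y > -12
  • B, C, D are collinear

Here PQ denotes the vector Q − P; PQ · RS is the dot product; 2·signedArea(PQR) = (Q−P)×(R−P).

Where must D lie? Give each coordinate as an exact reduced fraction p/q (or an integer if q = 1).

1. D_x = -583/130  [B, C, D are collinear ∩ AD ⟂ BC]
2. D_y = -1479/130  [B, C, D are collinear ∩ AD ⟂ BC]
   → D = (-583/130, -1479/130)

D = (-583/130, -1479/130)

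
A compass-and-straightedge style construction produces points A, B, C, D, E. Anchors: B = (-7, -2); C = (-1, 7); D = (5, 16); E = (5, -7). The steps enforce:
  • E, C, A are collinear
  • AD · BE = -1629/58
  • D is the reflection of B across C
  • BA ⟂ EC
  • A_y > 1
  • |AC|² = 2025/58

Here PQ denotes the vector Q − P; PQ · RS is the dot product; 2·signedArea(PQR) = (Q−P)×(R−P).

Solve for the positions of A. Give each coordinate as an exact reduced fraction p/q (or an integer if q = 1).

A = (77/58, 91/58)

1. A_x = 77/58  [E, C, A are collinear ∩ BA ⟂ EC]
2. A_y = 91/58  [E, C, A are collinear ∩ BA ⟂ EC]
   → A = (77/58, 91/58)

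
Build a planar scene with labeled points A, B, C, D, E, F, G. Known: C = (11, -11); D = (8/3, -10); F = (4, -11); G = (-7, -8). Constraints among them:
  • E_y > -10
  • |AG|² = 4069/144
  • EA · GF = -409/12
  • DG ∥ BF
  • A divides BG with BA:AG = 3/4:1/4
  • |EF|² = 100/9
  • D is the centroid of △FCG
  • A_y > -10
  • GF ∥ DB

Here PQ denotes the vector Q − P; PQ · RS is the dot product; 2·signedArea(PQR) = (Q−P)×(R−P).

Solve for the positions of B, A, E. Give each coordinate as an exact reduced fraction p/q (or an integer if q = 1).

A = (-11/6, -37/4)
B = (41/3, -13)
E = (4/3, -9)

1. B_x = 41/3  [DG ∥ BF ∩ GF ∥ DB]
2. B_y = -13  [DG ∥ BF ∩ GF ∥ DB]
   → B = (41/3, -13)
3. A_x = -11/6  [A divides BG with BA:AG = 3/4:1/4]
4. A_y = -37/4  [A divides BG with BA:AG = 3/4:1/4]
   → A = (-11/6, -37/4)
5. E_x = 4/3  [line -11·x + 3·y + 125/3 = 0 ∩ |EF|² = 100/9]
6. E_y = -9  [line -11·x + 3·y + 125/3 = 0 ∩ |EF|² = 100/9]
   → E = (4/3, -9)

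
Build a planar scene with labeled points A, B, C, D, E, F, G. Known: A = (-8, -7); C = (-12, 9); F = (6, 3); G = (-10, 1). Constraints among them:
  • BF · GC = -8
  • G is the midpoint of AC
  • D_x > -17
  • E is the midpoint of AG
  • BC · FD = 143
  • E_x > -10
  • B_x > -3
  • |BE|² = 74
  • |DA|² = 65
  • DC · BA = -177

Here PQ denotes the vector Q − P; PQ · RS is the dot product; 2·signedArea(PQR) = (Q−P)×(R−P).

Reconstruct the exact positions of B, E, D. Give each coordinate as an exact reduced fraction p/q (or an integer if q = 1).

B = (-2, 2)
D = (-16, -8)
E = (-9, -3)

1. E_x = -9  [E is the midpoint of AG]
2. E_y = -3  [E is the midpoint of AG]
   → E = (-9, -3)
3. B_x = -2  [line 2·x + -8·y + 20 = 0 ∩ |BE|² = 74]
4. B_y = 2  [line 2·x + -8·y + 20 = 0 ∩ |BE|² = 74]
   → B = (-2, 2)
5. D_x = -16  [DC · BA = -177 ∩ BC · FD = 143]
6. D_y = -8  [DC · BA = -177 ∩ BC · FD = 143]
   → D = (-16, -8)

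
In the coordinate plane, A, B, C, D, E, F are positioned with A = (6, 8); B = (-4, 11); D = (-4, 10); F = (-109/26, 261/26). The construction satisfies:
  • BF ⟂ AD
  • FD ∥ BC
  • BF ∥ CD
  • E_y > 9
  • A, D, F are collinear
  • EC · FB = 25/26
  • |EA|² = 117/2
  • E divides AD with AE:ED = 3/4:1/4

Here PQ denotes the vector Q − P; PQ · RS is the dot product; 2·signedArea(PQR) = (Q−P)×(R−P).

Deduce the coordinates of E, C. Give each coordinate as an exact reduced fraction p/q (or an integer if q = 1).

C = (-99/26, 285/26)
E = (-3/2, 19/2)

1. E_x = -3/2  [E divides AD with AE:ED = 3/4:1/4]
2. E_y = 19/2  [E divides AD with AE:ED = 3/4:1/4]
   → E = (-3/2, 19/2)
3. C_x = -99/26  [BF ∥ CD ∩ FD ∥ BC]
4. C_y = 285/26  [BF ∥ CD ∩ FD ∥ BC]
   → C = (-99/26, 285/26)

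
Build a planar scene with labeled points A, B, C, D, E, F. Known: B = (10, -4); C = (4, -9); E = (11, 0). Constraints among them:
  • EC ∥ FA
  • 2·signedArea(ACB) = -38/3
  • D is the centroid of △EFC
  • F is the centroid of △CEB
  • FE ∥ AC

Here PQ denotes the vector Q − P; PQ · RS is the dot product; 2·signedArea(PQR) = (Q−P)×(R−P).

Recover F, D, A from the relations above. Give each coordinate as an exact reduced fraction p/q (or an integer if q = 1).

1. F_x = 25/3  [F is the centroid of △CEB]
2. F_y = -13/3  [F is the centroid of △CEB]
   → F = (25/3, -13/3)
3. D_x = 70/9  [D is the centroid of △EFC]
4. D_y = -40/9  [D is the centroid of △EFC]
   → D = (70/9, -40/9)
5. A_x = 4/3  [FE ∥ AC ∩ EC ∥ FA]
6. A_y = -40/3  [FE ∥ AC ∩ EC ∥ FA]
   → A = (4/3, -40/3)

A = (4/3, -40/3)
D = (70/9, -40/9)
F = (25/3, -13/3)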